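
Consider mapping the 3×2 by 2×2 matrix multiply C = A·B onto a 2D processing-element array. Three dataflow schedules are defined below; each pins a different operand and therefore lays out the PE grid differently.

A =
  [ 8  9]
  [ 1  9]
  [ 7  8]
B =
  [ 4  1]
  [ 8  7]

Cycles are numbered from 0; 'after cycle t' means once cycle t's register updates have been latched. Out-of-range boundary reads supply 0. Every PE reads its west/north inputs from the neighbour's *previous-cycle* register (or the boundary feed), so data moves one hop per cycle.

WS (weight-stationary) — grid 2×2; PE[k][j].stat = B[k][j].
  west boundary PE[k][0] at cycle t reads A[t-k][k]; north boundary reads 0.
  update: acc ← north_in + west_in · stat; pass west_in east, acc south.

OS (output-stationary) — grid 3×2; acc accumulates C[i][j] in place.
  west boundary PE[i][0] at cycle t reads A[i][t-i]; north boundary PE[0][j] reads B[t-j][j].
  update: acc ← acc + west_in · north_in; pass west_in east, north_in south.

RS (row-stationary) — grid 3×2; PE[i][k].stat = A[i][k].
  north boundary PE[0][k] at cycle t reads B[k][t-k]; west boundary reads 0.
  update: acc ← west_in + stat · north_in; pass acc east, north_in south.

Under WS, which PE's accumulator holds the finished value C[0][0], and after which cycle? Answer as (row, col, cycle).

(row, col, cycle) = (1, 0, 1)

WS — PE[1][0] is where C[0][0] collects:
  cycle 0: PE[1][0] → acc 0, east 0, south 0
  cycle 1: PE[1][0] → acc 104, east 9, south 104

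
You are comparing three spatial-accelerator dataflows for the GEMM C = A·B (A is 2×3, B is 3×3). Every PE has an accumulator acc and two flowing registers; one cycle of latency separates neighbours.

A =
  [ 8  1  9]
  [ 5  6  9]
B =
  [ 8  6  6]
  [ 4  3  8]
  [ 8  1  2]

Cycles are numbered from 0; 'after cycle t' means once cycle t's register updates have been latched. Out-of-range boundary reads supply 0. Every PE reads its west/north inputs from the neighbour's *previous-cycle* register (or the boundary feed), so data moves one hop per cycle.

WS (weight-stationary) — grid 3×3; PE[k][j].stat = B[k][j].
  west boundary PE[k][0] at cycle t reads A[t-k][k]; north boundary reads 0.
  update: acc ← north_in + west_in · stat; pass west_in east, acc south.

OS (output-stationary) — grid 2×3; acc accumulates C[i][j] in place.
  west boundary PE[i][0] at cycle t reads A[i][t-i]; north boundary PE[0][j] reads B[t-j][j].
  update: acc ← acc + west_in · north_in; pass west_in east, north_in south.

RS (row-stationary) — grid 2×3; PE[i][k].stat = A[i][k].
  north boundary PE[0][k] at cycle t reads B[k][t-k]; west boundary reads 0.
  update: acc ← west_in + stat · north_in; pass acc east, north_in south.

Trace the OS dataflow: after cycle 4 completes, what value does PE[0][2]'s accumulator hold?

Tracing OS — 2×3 array, target PE[0][2]:
  t=0 PE[0][1]: acc=0 h=0 v=0
  t=0 PE[0][2]: acc=0 h=0 v=0
  t=1 PE[0][1]: acc=48 h=8 v=6
  t=1 PE[0][2]: acc=0 h=0 v=0
  t=2 PE[0][1]: acc=51 h=1 v=3
  t=2 PE[0][2]: acc=48 h=8 v=6
  t=3 PE[0][1]: acc=60 h=9 v=1
  t=3 PE[0][2]: acc=56 h=1 v=8
  t=4 PE[0][1]: acc=60 h=0 v=0
  t=4 PE[0][2]: acc=74 h=9 v=2

PE[0][2].acc = 74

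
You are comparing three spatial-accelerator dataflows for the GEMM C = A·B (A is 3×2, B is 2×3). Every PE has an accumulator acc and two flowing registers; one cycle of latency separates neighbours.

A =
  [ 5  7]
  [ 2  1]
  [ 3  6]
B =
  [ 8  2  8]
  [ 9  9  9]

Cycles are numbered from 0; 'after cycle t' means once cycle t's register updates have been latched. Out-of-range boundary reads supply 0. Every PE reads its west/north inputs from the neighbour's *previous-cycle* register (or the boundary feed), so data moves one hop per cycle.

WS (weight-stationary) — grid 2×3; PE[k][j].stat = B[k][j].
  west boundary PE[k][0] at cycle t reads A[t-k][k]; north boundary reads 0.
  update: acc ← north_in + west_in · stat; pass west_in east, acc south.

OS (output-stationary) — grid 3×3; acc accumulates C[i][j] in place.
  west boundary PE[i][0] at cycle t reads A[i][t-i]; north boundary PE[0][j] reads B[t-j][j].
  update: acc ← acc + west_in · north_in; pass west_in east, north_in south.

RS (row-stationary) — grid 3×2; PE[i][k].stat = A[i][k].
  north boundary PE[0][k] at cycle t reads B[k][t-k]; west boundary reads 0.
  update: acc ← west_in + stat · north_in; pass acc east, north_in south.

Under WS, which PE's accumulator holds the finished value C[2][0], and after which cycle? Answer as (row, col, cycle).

WS — PE[1][0] is where C[2][0] collects:
  0: (1,0).acc=0  regs=<0,0>
  1: (1,0).acc=103  regs=<7,103>
  2: (1,0).acc=25  regs=<1,25>
  3: (1,0).acc=78  regs=<6,78>

(row, col, cycle) = (1, 0, 3)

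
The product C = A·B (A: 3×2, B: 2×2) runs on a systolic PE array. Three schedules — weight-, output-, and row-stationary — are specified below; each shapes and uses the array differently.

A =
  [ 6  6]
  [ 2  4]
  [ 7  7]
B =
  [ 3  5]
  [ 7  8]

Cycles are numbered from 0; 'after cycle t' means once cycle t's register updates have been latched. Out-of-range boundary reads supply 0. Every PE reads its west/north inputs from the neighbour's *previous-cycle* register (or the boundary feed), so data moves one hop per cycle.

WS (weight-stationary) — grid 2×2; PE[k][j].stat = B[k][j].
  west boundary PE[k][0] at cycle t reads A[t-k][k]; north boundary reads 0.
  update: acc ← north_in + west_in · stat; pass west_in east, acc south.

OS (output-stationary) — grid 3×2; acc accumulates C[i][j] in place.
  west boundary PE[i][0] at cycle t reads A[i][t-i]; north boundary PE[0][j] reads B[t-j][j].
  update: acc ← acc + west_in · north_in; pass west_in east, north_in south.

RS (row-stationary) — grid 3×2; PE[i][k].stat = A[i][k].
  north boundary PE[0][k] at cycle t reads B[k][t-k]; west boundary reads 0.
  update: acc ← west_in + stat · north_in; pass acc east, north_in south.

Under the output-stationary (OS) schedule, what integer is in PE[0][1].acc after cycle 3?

Tracing OS — 3×2 array, target PE[0][1]:
  step 0 · PE0,0: acc=18; fwd→6 fwd↓3
  step 0 · PE0,1: acc=0; fwd→0 fwd↓0
  step 1 · PE0,0: acc=60; fwd→6 fwd↓7
  step 1 · PE0,1: acc=30; fwd→6 fwd↓5
  step 2 · PE0,0: acc=60; fwd→0 fwd↓0
  step 2 · PE0,1: acc=78; fwd→6 fwd↓8
  step 3 · PE0,0: acc=60; fwd→0 fwd↓0
  step 3 · PE0,1: acc=78; fwd→0 fwd↓0

PE[0][1].acc = 78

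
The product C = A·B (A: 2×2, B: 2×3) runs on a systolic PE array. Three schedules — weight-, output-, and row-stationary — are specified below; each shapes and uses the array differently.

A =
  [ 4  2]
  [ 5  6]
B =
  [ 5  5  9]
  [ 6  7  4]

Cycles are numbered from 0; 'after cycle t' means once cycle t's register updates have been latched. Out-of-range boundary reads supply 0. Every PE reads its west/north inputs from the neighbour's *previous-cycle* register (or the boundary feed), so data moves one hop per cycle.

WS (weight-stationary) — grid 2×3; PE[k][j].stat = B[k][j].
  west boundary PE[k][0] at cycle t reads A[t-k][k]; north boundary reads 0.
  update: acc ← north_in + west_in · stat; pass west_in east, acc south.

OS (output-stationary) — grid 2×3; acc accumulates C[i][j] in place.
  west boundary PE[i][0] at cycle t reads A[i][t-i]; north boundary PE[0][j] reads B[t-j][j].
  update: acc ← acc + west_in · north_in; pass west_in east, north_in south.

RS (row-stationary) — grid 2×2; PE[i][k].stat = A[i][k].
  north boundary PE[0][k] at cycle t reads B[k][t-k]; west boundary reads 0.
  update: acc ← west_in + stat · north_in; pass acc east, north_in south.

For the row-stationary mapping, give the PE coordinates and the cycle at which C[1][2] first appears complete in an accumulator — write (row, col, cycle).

RS: C[1][2] accumulates in PE[1][1]:
  0: (1,1).acc=0  regs=<0,0>
  1: (1,1).acc=0  regs=<0,0>
  2: (1,1).acc=61  regs=<61,6>
  3: (1,1).acc=67  regs=<67,7>
  4: (1,1).acc=69  regs=<69,4>

(row, col, cycle) = (1, 1, 4)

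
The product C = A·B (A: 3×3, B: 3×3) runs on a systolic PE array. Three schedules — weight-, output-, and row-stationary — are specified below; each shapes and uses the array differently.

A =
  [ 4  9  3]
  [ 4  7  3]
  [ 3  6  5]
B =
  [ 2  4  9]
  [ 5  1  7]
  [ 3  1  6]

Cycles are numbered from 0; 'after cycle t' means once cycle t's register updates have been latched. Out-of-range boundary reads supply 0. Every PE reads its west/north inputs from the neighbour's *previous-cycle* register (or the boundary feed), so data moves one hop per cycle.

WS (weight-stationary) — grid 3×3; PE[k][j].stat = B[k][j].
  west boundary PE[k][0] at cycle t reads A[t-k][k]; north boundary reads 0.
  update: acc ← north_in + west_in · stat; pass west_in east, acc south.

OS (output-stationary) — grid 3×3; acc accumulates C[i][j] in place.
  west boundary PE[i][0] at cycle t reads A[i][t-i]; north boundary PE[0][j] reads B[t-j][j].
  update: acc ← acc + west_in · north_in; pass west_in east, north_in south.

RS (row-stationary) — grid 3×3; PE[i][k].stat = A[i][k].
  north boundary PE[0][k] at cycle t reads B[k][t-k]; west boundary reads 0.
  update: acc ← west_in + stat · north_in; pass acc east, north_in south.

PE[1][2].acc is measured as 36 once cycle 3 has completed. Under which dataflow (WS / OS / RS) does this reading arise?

dataflow = OS

WS [3×3] PE[1][2] across cycles:
  0: (1,2).acc=0  regs=<0,0>
  1: (1,2).acc=0  regs=<0,0>
  2: (1,2).acc=0  regs=<0,0>
  3: (1,2).acc=99  regs=<9,99>
OS [3×3] PE[1][2] across cycles:
  0: (1,2).acc=0  regs=<0,0>
  1: (1,2).acc=0  regs=<0,0>
  2: (1,2).acc=0  regs=<0,0>
  3: (1,2).acc=36  regs=<4,9>
RS [3×3] PE[1][2] across cycles:
  0: (1,2).acc=0  regs=<0,0>
  1: (1,2).acc=0  regs=<0,0>
  2: (1,2).acc=0  regs=<0,0>
  3: (1,2).acc=52  regs=<52,3>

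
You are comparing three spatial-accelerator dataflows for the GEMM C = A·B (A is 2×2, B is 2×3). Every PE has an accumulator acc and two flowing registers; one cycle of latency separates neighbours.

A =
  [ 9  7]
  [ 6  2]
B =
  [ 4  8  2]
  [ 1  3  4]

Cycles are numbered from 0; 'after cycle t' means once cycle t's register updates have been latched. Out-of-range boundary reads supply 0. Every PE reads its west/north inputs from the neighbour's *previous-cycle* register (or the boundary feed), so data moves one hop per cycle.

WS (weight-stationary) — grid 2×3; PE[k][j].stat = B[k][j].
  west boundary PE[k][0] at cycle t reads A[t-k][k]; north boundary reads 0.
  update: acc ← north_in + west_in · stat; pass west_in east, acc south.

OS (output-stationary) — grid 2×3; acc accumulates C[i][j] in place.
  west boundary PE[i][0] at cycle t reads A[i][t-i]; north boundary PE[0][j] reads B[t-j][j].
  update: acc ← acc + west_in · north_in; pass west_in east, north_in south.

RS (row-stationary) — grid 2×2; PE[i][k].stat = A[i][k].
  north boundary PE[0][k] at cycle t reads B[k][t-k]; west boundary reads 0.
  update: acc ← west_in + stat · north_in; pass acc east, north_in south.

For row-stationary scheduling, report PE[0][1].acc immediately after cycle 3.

PE[0][1].acc = 46

RS 2×2: PE[0][1] cycle-by-cycle (with neighbour feeds):
  cycle 0: PE[0][0] → acc 36, east 36, south 4
  cycle 0: PE[0][1] → acc 0, east 0, south 0
  cycle 1: PE[0][0] → acc 72, east 72, south 8
  cycle 1: PE[0][1] → acc 43, east 43, south 1
  cycle 2: PE[0][0] → acc 18, east 18, south 2
  cycle 2: PE[0][1] → acc 93, east 93, south 3
  cycle 3: PE[0][0] → acc 0, east 0, south 0
  cycle 3: PE[0][1] → acc 46, east 46, south 4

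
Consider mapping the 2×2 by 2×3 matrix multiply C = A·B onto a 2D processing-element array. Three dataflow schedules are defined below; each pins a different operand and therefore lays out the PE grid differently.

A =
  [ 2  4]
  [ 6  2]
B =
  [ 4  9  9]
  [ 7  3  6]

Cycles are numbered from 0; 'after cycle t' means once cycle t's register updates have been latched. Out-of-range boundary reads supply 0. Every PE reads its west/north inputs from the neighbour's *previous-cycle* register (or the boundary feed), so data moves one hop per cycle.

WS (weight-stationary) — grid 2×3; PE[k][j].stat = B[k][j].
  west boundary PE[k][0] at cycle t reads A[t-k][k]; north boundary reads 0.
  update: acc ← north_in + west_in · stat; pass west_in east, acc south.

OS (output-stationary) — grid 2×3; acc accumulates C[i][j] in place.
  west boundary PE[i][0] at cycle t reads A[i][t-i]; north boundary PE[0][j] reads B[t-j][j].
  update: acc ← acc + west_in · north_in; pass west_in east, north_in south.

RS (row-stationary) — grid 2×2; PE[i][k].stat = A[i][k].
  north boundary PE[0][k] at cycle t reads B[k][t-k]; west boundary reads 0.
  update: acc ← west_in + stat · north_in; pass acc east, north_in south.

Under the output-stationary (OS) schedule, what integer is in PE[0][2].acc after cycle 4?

Tracing OS — 2×3 array, target PE[0][2]:
  after 0 — PE[0][1] acc=0, pass-E 0, pass-S 0
  after 0 — PE[0][2] acc=0, pass-E 0, pass-S 0
  after 1 — PE[0][1] acc=18, pass-E 2, pass-S 9
  after 1 — PE[0][2] acc=0, pass-E 0, pass-S 0
  after 2 — PE[0][1] acc=30, pass-E 4, pass-S 3
  after 2 — PE[0][2] acc=18, pass-E 2, pass-S 9
  after 3 — PE[0][1] acc=30, pass-E 0, pass-S 0
  after 3 — PE[0][2] acc=42, pass-E 4, pass-S 6
  after 4 — PE[0][1] acc=30, pass-E 0, pass-S 0
  after 4 — PE[0][2] acc=42, pass-E 0, pass-S 0

PE[0][2].acc = 42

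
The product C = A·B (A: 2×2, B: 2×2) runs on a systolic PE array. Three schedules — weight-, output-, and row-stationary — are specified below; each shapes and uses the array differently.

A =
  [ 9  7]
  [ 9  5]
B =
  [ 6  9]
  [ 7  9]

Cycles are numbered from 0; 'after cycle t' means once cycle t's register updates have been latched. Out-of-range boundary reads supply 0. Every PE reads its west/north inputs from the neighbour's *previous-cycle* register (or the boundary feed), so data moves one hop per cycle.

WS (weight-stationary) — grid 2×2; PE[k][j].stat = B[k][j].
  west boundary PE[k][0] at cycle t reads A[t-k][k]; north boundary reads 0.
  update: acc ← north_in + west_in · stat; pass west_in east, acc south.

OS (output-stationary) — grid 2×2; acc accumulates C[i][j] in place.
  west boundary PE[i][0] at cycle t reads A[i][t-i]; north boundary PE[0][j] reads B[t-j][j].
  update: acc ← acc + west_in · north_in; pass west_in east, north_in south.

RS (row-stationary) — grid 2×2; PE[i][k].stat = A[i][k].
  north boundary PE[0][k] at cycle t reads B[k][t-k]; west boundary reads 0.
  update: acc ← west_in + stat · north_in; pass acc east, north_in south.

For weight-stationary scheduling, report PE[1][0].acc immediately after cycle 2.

PE[1][0].acc = 89

WS 2×2: PE[1][0] cycle-by-cycle (with neighbour feeds):
  after 0 — PE[0][0] acc=54, pass-E 9, pass-S 54
  after 0 — PE[1][0] acc=0, pass-E 0, pass-S 0
  after 1 — PE[0][0] acc=54, pass-E 9, pass-S 54
  after 1 — PE[1][0] acc=103, pass-E 7, pass-S 103
  after 2 — PE[0][0] acc=0, pass-E 0, pass-S 0
  after 2 — PE[1][0] acc=89, pass-E 5, pass-S 89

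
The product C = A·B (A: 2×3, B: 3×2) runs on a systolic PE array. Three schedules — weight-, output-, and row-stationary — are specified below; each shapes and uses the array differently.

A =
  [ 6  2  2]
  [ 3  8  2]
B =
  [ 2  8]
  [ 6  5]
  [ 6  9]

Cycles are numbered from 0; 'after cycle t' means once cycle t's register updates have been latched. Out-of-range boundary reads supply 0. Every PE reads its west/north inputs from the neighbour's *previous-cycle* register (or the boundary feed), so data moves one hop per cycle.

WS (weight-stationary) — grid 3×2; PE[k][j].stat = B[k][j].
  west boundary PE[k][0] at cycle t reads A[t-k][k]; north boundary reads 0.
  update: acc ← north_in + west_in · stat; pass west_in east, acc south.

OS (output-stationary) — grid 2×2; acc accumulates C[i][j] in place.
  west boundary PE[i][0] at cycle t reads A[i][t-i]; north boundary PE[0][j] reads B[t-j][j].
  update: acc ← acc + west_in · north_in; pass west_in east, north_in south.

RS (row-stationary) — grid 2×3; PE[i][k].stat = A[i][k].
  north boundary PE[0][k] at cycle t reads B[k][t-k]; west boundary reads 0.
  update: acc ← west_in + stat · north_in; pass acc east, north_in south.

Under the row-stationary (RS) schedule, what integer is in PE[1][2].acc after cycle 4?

Tracing RS — 2×3 array, target PE[1][2]:
  @0  [0,2]  acc 0  |  →0  ↓0
  @0  [1,1]  acc 0  |  →0  ↓0
  @0  [1,2]  acc 0  |  →0  ↓0
  @1  [0,2]  acc 0  |  →0  ↓0
  @1  [1,1]  acc 0  |  →0  ↓0
  @1  [1,2]  acc 0  |  →0  ↓0
  @2  [0,2]  acc 36  |  →36  ↓6
  @2  [1,1]  acc 54  |  →54  ↓6
  @2  [1,2]  acc 0  |  →0  ↓0
  @3  [0,2]  acc 76  |  →76  ↓9
  @3  [1,1]  acc 64  |  →64  ↓5
  @3  [1,2]  acc 66  |  →66  ↓6
  @4  [0,2]  acc 0  |  →0  ↓0
  @4  [1,1]  acc 0  |  →0  ↓0
  @4  [1,2]  acc 82  |  →82  ↓9

PE[1][2].acc = 82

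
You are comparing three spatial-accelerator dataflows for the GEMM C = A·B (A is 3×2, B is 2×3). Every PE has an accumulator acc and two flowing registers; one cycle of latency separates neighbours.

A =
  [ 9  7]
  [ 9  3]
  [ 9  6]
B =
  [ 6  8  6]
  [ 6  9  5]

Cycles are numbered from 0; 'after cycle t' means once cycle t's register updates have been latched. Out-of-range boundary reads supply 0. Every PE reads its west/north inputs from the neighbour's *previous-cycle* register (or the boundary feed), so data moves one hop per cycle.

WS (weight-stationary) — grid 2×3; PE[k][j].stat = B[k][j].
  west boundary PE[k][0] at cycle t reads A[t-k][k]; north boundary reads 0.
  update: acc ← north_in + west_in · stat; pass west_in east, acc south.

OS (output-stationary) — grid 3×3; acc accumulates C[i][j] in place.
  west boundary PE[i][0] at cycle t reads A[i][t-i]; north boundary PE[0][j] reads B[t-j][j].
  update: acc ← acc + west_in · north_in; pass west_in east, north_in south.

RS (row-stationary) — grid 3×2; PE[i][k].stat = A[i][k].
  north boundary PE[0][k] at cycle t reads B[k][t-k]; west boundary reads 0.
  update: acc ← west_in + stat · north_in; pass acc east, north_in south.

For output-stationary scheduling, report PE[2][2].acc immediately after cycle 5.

PE[2][2].acc = 84

OS 3×3: PE[2][2] cycle-by-cycle (with neighbour feeds):
  step 0 · PE1,2: acc=0; fwd→0 fwd↓0
  step 0 · PE2,1: acc=0; fwd→0 fwd↓0
  step 0 · PE2,2: acc=0; fwd→0 fwd↓0
  step 1 · PE1,2: acc=0; fwd→0 fwd↓0
  step 1 · PE2,1: acc=0; fwd→0 fwd↓0
  step 1 · PE2,2: acc=0; fwd→0 fwd↓0
  step 2 · PE1,2: acc=0; fwd→0 fwd↓0
  step 2 · PE2,1: acc=0; fwd→0 fwd↓0
  step 2 · PE2,2: acc=0; fwd→0 fwd↓0
  step 3 · PE1,2: acc=54; fwd→9 fwd↓6
  step 3 · PE2,1: acc=72; fwd→9 fwd↓8
  step 3 · PE2,2: acc=0; fwd→0 fwd↓0
  step 4 · PE1,2: acc=69; fwd→3 fwd↓5
  step 4 · PE2,1: acc=126; fwd→6 fwd↓9
  step 4 · PE2,2: acc=54; fwd→9 fwd↓6
  step 5 · PE1,2: acc=69; fwd→0 fwd↓0
  step 5 · PE2,1: acc=126; fwd→0 fwd↓0
  step 5 · PE2,2: acc=84; fwd→6 fwd↓5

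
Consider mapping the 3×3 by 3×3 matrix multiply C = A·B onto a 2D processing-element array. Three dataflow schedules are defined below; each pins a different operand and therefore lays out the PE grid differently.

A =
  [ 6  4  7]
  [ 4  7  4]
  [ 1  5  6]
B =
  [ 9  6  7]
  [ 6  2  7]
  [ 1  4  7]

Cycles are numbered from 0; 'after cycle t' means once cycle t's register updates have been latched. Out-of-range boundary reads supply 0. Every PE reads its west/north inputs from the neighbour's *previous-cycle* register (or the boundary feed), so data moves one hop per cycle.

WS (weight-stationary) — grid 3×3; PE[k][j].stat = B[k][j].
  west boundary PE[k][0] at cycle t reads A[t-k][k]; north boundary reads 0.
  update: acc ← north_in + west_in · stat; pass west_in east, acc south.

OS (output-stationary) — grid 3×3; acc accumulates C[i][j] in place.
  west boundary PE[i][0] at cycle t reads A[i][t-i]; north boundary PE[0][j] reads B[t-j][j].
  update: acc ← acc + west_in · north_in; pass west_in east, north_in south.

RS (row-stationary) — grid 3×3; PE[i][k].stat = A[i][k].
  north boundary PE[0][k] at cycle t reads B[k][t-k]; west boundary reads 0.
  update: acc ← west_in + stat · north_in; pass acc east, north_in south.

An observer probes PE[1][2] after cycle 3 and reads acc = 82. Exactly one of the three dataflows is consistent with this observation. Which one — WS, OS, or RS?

WS (3×3 grid), PE[1][2]:
  c0 r1c2: 0 / 0 / 0
  c1 r1c2: 0 / 0 / 0
  c2 r1c2: 0 / 0 / 0
  c3 r1c2: 70 / 4 / 70
OS (3×3 grid), PE[1][2]:
  c0 r1c2: 0 / 0 / 0
  c1 r1c2: 0 / 0 / 0
  c2 r1c2: 0 / 0 / 0
  c3 r1c2: 28 / 4 / 7
RS (3×3 grid), PE[1][2]:
  c0 r1c2: 0 / 0 / 0
  c1 r1c2: 0 / 0 / 0
  c2 r1c2: 0 / 0 / 0
  c3 r1c2: 82 / 82 / 1

dataflow = RS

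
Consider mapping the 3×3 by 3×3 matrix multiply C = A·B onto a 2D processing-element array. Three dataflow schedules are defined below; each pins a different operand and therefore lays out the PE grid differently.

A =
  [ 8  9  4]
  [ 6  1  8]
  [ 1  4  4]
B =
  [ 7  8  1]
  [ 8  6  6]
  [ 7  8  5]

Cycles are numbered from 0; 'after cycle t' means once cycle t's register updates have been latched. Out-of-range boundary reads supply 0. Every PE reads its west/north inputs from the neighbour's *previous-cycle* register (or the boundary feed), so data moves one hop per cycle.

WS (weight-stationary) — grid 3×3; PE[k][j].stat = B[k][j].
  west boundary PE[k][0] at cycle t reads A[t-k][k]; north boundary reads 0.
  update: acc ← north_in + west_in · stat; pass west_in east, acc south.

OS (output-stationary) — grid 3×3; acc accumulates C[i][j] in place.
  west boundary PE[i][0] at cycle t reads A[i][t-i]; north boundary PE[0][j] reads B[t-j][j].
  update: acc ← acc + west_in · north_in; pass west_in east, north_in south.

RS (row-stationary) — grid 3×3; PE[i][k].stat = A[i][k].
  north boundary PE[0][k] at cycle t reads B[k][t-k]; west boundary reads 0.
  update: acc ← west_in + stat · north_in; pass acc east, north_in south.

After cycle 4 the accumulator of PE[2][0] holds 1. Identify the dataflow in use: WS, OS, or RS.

dataflow = RS

WS (3×3 grid), PE[2][0]:
  after 0 — PE[2][0] acc=0, pass-E 0, pass-S 0
  after 1 — PE[2][0] acc=0, pass-E 0, pass-S 0
  after 2 — PE[2][0] acc=156, pass-E 4, pass-S 156
  after 3 — PE[2][0] acc=106, pass-E 8, pass-S 106
  after 4 — PE[2][0] acc=67, pass-E 4, pass-S 67
OS (3×3 grid), PE[2][0]:
  after 0 — PE[2][0] acc=0, pass-E 0, pass-S 0
  after 1 — PE[2][0] acc=0, pass-E 0, pass-S 0
  after 2 — PE[2][0] acc=7, pass-E 1, pass-S 7
  after 3 — PE[2][0] acc=39, pass-E 4, pass-S 8
  after 4 — PE[2][0] acc=67, pass-E 4, pass-S 7
RS (3×3 grid), PE[2][0]:
  after 0 — PE[2][0] acc=0, pass-E 0, pass-S 0
  after 1 — PE[2][0] acc=0, pass-E 0, pass-S 0
  after 2 — PE[2][0] acc=7, pass-E 7, pass-S 7
  after 3 — PE[2][0] acc=8, pass-E 8, pass-S 8
  after 4 — PE[2][0] acc=1, pass-E 1, pass-S 1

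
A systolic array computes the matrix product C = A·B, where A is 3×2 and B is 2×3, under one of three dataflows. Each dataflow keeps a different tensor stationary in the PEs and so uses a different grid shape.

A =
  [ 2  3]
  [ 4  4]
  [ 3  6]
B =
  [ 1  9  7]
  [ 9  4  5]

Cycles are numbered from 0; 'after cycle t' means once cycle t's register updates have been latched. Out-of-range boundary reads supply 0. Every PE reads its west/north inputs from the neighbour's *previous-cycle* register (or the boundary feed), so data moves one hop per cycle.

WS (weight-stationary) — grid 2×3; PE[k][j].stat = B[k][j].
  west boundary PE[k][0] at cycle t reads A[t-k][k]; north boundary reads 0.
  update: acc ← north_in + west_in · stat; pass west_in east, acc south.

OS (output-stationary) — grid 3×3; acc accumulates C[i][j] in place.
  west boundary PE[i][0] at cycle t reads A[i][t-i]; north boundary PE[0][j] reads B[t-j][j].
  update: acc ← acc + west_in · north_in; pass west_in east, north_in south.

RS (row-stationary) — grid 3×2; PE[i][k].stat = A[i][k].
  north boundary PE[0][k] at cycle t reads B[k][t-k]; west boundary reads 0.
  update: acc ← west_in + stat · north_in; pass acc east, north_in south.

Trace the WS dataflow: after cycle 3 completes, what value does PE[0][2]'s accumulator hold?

WS on a 2×3 grid — tracing PE[0][2] and its feeders:
  after 0 — PE[0][1] acc=0, pass-E 0, pass-S 0
  after 0 — PE[0][2] acc=0, pass-E 0, pass-S 0
  after 1 — PE[0][1] acc=18, pass-E 2, pass-S 18
  after 1 — PE[0][2] acc=0, pass-E 0, pass-S 0
  after 2 — PE[0][1] acc=36, pass-E 4, pass-S 36
  after 2 — PE[0][2] acc=14, pass-E 2, pass-S 14
  after 3 — PE[0][1] acc=27, pass-E 3, pass-S 27
  after 3 — PE[0][2] acc=28, pass-E 4, pass-S 28

PE[0][2].acc = 28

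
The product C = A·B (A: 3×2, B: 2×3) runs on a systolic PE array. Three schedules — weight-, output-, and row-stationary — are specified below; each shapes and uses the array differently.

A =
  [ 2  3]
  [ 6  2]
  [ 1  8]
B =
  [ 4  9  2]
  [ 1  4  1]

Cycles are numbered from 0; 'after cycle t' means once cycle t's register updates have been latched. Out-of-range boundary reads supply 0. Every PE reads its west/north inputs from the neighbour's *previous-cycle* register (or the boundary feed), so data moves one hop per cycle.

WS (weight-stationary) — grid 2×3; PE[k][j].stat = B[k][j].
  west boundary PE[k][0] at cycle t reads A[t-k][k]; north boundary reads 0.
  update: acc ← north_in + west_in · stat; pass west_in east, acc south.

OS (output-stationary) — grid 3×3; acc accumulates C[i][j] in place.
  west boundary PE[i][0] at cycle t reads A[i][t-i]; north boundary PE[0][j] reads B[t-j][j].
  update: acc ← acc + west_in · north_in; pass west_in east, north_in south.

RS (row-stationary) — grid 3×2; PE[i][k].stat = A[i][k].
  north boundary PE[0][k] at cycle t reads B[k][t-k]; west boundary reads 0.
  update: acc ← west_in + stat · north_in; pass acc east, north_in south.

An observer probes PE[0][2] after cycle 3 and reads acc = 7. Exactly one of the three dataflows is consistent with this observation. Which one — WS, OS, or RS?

dataflow = OS

Under WS (2×3), PE[0][2]:
  [0] (0,2) acc=0 (h:0 v:0)
  [1] (0,2) acc=0 (h:0 v:0)
  [2] (0,2) acc=4 (h:2 v:4)
  [3] (0,2) acc=12 (h:6 v:12)
Under OS (3×3), PE[0][2]:
  [0] (0,2) acc=0 (h:0 v:0)
  [1] (0,2) acc=0 (h:0 v:0)
  [2] (0,2) acc=4 (h:2 v:2)
  [3] (0,2) acc=7 (h:3 v:1)
RS: PE[0][2] is outside its 3×2 grid.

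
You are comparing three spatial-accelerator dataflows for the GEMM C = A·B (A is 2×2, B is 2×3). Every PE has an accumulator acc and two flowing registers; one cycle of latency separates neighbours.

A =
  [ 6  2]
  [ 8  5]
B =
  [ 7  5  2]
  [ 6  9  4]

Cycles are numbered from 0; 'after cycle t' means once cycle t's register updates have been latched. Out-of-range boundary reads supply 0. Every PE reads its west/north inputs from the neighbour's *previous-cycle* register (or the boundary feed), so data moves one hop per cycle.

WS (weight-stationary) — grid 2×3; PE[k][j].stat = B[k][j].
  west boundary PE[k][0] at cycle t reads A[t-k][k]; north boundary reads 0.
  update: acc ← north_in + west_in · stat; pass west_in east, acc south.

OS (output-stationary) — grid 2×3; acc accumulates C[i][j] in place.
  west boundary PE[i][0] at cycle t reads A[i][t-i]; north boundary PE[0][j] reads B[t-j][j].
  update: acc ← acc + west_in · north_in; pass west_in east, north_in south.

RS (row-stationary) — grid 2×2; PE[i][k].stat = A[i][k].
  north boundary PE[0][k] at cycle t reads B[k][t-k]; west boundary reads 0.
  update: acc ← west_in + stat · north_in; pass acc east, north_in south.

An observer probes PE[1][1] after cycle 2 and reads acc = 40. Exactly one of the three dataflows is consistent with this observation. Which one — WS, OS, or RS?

Under WS (2×3), PE[1][1]:
  after 0 — PE[1][1] acc=0, pass-E 0, pass-S 0
  after 1 — PE[1][1] acc=0, pass-E 0, pass-S 0
  after 2 — PE[1][1] acc=48, pass-E 2, pass-S 48
Under OS (2×3), PE[1][1]:
  after 0 — PE[1][1] acc=0, pass-E 0, pass-S 0
  after 1 — PE[1][1] acc=0, pass-E 0, pass-S 0
  after 2 — PE[1][1] acc=40, pass-E 8, pass-S 5
Under RS (2×2), PE[1][1]:
  after 0 — PE[1][1] acc=0, pass-E 0, pass-S 0
  after 1 — PE[1][1] acc=0, pass-E 0, pass-S 0
  after 2 — PE[1][1] acc=86, pass-E 86, pass-S 6

dataflow = OS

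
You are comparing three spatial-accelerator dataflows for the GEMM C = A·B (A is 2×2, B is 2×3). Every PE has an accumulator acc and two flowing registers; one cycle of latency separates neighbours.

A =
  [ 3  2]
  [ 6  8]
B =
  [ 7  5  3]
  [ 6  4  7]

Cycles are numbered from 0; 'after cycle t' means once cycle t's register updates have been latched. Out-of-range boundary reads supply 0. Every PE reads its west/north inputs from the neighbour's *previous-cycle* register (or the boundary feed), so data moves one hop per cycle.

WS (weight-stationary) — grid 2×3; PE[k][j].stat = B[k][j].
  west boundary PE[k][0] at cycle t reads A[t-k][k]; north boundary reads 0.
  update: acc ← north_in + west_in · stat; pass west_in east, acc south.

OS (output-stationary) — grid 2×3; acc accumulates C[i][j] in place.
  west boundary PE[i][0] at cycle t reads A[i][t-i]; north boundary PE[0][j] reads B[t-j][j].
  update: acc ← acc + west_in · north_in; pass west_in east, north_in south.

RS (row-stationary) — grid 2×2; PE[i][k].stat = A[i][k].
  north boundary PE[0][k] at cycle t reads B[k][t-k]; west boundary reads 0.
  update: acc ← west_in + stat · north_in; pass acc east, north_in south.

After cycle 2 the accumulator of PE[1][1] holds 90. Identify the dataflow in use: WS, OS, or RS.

dataflow = RS

WS [2×3] PE[1][1] across cycles:
  step 0 · PE1,1: acc=0; fwd→0 fwd↓0
  step 1 · PE1,1: acc=0; fwd→0 fwd↓0
  step 2 · PE1,1: acc=23; fwd→2 fwd↓23
OS [2×3] PE[1][1] across cycles:
  step 0 · PE1,1: acc=0; fwd→0 fwd↓0
  step 1 · PE1,1: acc=0; fwd→0 fwd↓0
  step 2 · PE1,1: acc=30; fwd→6 fwd↓5
RS [2×2] PE[1][1] across cycles:
  step 0 · PE1,1: acc=0; fwd→0 fwd↓0
  step 1 · PE1,1: acc=0; fwd→0 fwd↓0
  step 2 · PE1,1: acc=90; fwd→90 fwd↓6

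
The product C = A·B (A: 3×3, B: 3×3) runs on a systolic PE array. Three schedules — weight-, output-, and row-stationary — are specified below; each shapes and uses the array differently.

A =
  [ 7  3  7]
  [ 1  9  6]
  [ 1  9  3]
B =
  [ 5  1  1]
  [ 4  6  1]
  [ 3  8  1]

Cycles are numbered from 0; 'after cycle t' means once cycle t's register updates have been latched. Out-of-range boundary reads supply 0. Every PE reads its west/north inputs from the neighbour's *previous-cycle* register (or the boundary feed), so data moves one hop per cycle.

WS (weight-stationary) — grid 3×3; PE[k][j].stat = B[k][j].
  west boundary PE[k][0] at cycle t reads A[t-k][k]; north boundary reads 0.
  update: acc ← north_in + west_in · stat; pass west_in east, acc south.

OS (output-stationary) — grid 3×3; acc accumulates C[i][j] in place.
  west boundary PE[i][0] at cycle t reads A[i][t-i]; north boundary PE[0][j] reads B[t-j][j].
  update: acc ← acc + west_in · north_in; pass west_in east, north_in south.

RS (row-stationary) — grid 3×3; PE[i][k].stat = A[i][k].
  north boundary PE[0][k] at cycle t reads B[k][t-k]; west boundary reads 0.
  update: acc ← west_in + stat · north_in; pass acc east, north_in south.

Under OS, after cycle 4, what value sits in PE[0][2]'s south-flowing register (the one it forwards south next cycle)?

Tracing OS — 3×3 array, target PE[0][2]:
  c0 r0c1: 0 / 0 / 0
  c0 r0c2: 0 / 0 / 0
  c1 r0c1: 7 / 7 / 1
  c1 r0c2: 0 / 0 / 0
  c2 r0c1: 25 / 3 / 6
  c2 r0c2: 7 / 7 / 1
  c3 r0c1: 81 / 7 / 8
  c3 r0c2: 10 / 3 / 1
  c4 r0c1: 81 / 0 / 0
  c4 r0c2: 17 / 7 / 1

register = 1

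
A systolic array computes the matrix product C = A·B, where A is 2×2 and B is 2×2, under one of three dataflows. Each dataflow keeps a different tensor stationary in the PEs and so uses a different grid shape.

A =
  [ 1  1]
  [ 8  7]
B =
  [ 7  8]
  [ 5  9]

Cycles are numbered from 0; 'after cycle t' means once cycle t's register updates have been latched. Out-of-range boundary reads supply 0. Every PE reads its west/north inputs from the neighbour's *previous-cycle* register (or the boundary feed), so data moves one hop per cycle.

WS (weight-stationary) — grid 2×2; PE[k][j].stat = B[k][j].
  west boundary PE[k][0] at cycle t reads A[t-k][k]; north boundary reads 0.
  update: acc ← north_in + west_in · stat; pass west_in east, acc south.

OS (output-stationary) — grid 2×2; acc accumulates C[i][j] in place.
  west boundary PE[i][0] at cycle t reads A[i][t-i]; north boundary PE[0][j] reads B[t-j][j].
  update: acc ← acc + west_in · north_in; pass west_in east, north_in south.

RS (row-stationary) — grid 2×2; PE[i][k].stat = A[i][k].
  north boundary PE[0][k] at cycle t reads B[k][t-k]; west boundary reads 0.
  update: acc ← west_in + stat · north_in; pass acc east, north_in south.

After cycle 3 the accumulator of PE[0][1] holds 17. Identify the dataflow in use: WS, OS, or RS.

Under WS (2×2), PE[0][1]:
  t=0 PE[0][1]: acc=0 h=0 v=0
  t=1 PE[0][1]: acc=8 h=1 v=8
  t=2 PE[0][1]: acc=64 h=8 v=64
  t=3 PE[0][1]: acc=0 h=0 v=0
Under OS (2×2), PE[0][1]:
  t=0 PE[0][1]: acc=0 h=0 v=0
  t=1 PE[0][1]: acc=8 h=1 v=8
  t=2 PE[0][1]: acc=17 h=1 v=9
  t=3 PE[0][1]: acc=17 h=0 v=0
Under RS (2×2), PE[0][1]:
  t=0 PE[0][1]: acc=0 h=0 v=0
  t=1 PE[0][1]: acc=12 h=12 v=5
  t=2 PE[0][1]: acc=17 h=17 v=9
  t=3 PE[0][1]: acc=0 h=0 v=0

dataflow = OS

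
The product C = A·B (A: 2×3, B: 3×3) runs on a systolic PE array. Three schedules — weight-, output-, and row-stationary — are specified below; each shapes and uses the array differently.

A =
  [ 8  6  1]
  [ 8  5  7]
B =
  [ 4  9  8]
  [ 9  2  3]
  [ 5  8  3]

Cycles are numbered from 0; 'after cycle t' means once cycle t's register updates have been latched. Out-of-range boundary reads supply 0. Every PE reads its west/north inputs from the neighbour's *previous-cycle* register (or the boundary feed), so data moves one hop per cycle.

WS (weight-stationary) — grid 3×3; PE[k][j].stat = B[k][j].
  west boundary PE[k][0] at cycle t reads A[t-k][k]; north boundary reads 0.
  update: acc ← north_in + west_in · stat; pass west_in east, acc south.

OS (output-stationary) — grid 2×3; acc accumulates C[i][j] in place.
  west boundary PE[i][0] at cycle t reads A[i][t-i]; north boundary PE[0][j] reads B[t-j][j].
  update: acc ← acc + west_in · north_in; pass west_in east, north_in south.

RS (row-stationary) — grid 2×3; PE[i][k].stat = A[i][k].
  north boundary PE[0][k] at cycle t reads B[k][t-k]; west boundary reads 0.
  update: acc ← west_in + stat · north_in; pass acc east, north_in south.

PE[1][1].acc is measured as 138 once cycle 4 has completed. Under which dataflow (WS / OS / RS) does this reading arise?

dataflow = OS

WS [3×3] PE[1][1] across cycles:
  t=0 PE[1][1]: acc=0 h=0 v=0
  t=1 PE[1][1]: acc=0 h=0 v=0
  t=2 PE[1][1]: acc=84 h=6 v=84
  t=3 PE[1][1]: acc=82 h=5 v=82
  t=4 PE[1][1]: acc=0 h=0 v=0
OS [2×3] PE[1][1] across cycles:
  t=0 PE[1][1]: acc=0 h=0 v=0
  t=1 PE[1][1]: acc=0 h=0 v=0
  t=2 PE[1][1]: acc=72 h=8 v=9
  t=3 PE[1][1]: acc=82 h=5 v=2
  t=4 PE[1][1]: acc=138 h=7 v=8
RS [2×3] PE[1][1] across cycles:
  t=0 PE[1][1]: acc=0 h=0 v=0
  t=1 PE[1][1]: acc=0 h=0 v=0
  t=2 PE[1][1]: acc=77 h=77 v=9
  t=3 PE[1][1]: acc=82 h=82 v=2
  t=4 PE[1][1]: acc=79 h=79 v=3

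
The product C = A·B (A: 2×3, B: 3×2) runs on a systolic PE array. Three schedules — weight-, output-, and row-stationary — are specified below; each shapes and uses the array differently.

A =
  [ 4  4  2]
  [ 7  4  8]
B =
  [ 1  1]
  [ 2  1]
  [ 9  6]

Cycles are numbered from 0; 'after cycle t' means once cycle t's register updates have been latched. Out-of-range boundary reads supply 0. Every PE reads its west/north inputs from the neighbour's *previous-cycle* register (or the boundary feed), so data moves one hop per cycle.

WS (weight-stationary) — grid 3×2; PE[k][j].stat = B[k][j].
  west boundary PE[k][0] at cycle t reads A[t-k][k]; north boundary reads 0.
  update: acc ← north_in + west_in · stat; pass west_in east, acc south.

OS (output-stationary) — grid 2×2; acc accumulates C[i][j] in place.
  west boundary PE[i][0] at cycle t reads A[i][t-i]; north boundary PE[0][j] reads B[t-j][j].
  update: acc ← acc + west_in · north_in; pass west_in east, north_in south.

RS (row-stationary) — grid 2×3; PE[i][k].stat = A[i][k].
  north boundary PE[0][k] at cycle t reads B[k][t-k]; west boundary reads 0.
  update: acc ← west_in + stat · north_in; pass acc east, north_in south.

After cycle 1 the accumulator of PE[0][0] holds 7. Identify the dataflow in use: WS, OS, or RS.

dataflow = WS

Under WS (3×2), PE[0][0]:
  cycle 0: PE[0][0] → acc 4, east 4, south 4
  cycle 1: PE[0][0] → acc 7, east 7, south 7
Under OS (2×2), PE[0][0]:
  cycle 0: PE[0][0] → acc 4, east 4, south 1
  cycle 1: PE[0][0] → acc 12, east 4, south 2
Under RS (2×3), PE[0][0]:
  cycle 0: PE[0][0] → acc 4, east 4, south 1
  cycle 1: PE[0][0] → acc 4, east 4, south 1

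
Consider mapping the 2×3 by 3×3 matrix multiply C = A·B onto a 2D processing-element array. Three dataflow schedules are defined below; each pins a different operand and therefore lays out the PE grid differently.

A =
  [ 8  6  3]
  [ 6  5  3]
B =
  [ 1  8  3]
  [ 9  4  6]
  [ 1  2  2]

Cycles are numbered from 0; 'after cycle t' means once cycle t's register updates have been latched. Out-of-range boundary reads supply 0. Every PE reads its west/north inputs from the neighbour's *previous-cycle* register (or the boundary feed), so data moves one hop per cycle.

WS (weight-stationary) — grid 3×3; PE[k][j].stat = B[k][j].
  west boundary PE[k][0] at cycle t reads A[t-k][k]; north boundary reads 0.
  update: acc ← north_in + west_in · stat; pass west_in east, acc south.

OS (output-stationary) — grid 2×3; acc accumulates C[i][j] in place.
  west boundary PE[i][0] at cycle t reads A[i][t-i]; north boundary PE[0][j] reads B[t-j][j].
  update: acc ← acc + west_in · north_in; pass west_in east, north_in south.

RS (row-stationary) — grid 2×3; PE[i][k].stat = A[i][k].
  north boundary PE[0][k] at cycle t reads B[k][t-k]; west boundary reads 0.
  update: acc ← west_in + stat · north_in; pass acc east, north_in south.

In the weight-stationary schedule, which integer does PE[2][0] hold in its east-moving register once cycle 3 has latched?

Tracing WS — 3×3 array, target PE[2][0]:
  [0] (1,0) acc=0 (h:0 v:0)
  [0] (2,0) acc=0 (h:0 v:0)
  [1] (1,0) acc=62 (h:6 v:62)
  [1] (2,0) acc=0 (h:0 v:0)
  [2] (1,0) acc=51 (h:5 v:51)
  [2] (2,0) acc=65 (h:3 v:65)
  [3] (1,0) acc=0 (h:0 v:0)
  [3] (2,0) acc=54 (h:3 v:54)

register = 3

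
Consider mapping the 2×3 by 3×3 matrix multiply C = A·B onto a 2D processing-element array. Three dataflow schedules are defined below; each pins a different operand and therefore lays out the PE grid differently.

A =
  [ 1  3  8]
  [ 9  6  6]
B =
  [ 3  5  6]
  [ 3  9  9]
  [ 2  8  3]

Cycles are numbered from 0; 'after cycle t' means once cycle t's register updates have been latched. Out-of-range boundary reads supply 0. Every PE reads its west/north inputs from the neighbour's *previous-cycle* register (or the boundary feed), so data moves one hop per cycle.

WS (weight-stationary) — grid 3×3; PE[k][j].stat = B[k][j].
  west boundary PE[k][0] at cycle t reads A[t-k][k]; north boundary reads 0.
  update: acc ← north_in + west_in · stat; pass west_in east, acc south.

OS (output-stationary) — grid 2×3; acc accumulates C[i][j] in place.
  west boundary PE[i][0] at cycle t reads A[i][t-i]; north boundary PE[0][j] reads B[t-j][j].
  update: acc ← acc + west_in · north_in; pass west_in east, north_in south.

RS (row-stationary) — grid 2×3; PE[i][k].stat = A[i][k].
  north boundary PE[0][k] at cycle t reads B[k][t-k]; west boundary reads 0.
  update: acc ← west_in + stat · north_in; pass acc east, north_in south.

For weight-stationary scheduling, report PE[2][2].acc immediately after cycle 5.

WS on a 3×3 grid — tracing PE[2][2] and its feeders:
  0: (1,2).acc=0  regs=<0,0>
  0: (2,1).acc=0  regs=<0,0>
  0: (2,2).acc=0  regs=<0,0>
  1: (1,2).acc=0  regs=<0,0>
  1: (2,1).acc=0  regs=<0,0>
  1: (2,2).acc=0  regs=<0,0>
  2: (1,2).acc=0  regs=<0,0>
  2: (2,1).acc=0  regs=<0,0>
  2: (2,2).acc=0  regs=<0,0>
  3: (1,2).acc=33  regs=<3,33>
  3: (2,1).acc=96  regs=<8,96>
  3: (2,2).acc=0  regs=<0,0>
  4: (1,2).acc=108  regs=<6,108>
  4: (2,1).acc=147  regs=<6,147>
  4: (2,2).acc=57  regs=<8,57>
  5: (1,2).acc=0  regs=<0,0>
  5: (2,1).acc=0  regs=<0,0>
  5: (2,2).acc=126  regs=<6,126>

PE[2][2].acc = 126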